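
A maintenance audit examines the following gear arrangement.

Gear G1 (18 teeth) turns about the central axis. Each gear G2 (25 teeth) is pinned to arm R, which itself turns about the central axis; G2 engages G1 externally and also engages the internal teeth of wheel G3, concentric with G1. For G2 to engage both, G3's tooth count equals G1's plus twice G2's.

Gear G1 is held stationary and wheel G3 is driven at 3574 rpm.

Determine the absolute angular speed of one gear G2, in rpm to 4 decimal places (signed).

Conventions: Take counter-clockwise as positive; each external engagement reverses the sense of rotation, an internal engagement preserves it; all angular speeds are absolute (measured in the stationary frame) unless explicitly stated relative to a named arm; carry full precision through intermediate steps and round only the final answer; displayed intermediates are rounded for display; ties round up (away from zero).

+4860.6400 rpm

topology: planetary set — G1 18T / G2 25T / G3 68T, arm = carrier (Willis)
normalise by the input: solve with ω_ring = 1, then scale by 3574 rpm
ring teeth: 18 + 2·25 = 68
18(ω_sun−ω_arm) = −68(ω_ring−ω_arm),  ω_sun = 0, ω_ring = 1
18(0−ω_arm) = −68(1−ω_arm)  ⇒  86·ω_arm = 68  ⇒  ω_arm = 34/43
sun–planet mesh: 18·(0−34/43) = −25·(ω_p−ω_arm)  ⇒  ω_p−ω_arm = 612/1075
ω_p = 34/43 + 612/1075 = 34/25
scale: ω_p = 34/25 × 3574 rpm = +4860.6400 rpm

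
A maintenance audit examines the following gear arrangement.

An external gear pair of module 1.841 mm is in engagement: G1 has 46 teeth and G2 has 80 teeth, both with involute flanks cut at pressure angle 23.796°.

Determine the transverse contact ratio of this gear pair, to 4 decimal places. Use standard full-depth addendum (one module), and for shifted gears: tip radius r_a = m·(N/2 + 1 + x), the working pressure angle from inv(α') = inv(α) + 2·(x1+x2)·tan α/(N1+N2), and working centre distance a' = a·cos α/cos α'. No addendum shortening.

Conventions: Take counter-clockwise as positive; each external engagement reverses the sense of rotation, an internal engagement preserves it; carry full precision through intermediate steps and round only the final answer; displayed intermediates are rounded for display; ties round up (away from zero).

1.5994

topology: single-mesh involute geometry — m = 1.841, 46T/80T pair
base radii: r_b1 = 38.743330, r_b2 = 67.379704
tip radii: r_a1 = 44.184000, r_a2 = 75.481000
no profile shift: α' = α, a' = a
action lengths: √(r_a1²−r_b1²) = 21.241004, √(r_a2²−r_b2²) = 34.019947
base pitch p_b = π·m·cos α = 5.291990
CR = (21.241004 + 34.019947 − 115.983000·sin 23.79600°)/5.291990 = 1.599392
contact ratio ≈ 1.5994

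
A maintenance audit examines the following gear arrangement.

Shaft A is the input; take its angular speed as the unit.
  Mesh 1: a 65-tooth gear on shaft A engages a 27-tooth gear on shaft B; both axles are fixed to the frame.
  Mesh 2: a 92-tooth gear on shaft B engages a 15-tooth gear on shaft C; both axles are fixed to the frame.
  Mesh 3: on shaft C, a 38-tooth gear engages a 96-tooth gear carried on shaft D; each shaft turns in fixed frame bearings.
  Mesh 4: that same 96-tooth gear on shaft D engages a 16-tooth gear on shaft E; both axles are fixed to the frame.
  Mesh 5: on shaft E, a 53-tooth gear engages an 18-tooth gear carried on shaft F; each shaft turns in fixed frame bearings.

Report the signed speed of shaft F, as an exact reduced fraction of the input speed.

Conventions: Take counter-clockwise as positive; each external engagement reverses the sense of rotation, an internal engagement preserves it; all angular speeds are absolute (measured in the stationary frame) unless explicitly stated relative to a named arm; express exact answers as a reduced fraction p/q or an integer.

-301093/2916

5-mesh fixed-axis compound train (all bearings frame-fixed)
mesh 1 [65T→27T]: |ω|/ω_in = 1×65/27 = 65/27, sense flips to −
mesh 2 [92T→15T]: |ω|/ω_in = (65/27)×92/15 = 1196/81, sense flips to +
mesh 3 [38T→96T]: |ω|/ω_in = (1196/81)×38/96 = 5681/972, sense flips to −
mesh 4 [96T→16T]: |ω|/ω_in = (5681/972)×96/16 = 5681/162, sense flips to +
mesh 5 [53T→18T]: |ω|/ω_in = (5681/162)×53/18 = 301093/2916, sense flips to −
signed output speed (× input speed) = -301093/2916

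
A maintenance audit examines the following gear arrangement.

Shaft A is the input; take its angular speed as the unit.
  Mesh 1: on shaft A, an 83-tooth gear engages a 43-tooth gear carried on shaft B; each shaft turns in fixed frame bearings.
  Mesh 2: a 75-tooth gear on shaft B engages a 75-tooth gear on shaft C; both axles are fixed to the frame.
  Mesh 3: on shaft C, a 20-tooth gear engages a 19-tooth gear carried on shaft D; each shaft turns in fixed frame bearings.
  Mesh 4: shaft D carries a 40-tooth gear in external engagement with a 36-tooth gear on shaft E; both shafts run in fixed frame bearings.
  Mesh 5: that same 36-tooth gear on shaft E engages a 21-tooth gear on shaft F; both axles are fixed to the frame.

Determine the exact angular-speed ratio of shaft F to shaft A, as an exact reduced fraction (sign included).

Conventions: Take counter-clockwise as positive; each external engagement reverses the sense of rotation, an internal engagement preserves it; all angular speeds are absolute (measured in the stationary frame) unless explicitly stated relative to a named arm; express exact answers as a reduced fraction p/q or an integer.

class = fixed-axis compound train [5 meshes; 5 ratios multiply, 5 sense flips]
mesh 1 [83T→43T]: running ratio 83/43, sense −
mesh 2 [75T→75T]: running ratio 83/43, sense +
mesh 3 [20T→19T]: running ratio 1660/817, sense −
mesh 4 [40T→36T]: running ratio 16600/7353, sense +
mesh 5 [36T→21T]: running ratio 66400/17157, sense −
ω_out/ω_in = -66400/17157

-66400/17157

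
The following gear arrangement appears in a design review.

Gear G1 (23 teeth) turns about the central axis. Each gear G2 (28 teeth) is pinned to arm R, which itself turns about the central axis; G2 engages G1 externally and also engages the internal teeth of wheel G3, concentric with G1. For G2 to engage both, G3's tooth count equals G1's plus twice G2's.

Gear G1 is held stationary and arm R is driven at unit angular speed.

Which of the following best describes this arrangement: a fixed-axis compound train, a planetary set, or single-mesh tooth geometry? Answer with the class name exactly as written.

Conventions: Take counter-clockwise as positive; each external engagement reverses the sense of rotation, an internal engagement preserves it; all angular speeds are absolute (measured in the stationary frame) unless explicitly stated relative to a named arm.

class = planetary set [G3 = 23+2·28 = 79; Willis about the carrier]
classification: planetary set

planetary set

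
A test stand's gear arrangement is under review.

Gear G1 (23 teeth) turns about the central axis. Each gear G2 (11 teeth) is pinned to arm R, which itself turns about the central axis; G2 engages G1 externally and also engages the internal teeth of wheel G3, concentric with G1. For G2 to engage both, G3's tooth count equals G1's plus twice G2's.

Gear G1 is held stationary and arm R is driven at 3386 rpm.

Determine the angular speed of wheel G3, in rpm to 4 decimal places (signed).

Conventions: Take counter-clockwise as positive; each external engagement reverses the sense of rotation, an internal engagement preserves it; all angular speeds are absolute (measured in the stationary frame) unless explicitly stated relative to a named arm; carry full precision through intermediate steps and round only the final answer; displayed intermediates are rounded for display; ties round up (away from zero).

+5116.6222 rpm

topology: planetary set — G1 23T / G2 11T / G3 45T, arm = carrier (Willis)
normalise by the input: solve with ω_arm = 1, then scale by 3386 rpm
ring teeth: 23 + 2·11 = 45
23(ω_sun−ω_arm) = −45(ω_ring−ω_arm),  ω_sun = 0, ω_arm = 1
ω_ring = 1 − (23/45)(0−1) = 68/45
scale: ω_ring = 68/45 × 3386 rpm = +5116.6222 rpm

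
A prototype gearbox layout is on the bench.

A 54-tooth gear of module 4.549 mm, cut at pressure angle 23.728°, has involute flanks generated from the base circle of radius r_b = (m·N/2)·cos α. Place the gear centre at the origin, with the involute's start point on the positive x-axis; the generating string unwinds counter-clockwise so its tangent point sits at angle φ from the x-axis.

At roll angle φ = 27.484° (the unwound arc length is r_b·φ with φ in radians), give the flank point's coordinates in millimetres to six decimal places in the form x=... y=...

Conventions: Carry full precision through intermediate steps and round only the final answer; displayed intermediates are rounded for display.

recognized (one wheel, involute flank): single-mesh tooth geometry, m = 4.549, N = 54
pitch radius r_p = m·N/2 = 4.549·54/2 = 122.823000
base radius r_b = r_p·cos α = 122.823000·cos 23.728° = 112.440287
roll angle φ = 27.484° = 0.47968629 rad
x = r_b·(cos φ + φ·sin φ) = 124.641790
y = r_b·(sin φ − φ·cos φ) = 4.042467

x=124.641790 y=4.042467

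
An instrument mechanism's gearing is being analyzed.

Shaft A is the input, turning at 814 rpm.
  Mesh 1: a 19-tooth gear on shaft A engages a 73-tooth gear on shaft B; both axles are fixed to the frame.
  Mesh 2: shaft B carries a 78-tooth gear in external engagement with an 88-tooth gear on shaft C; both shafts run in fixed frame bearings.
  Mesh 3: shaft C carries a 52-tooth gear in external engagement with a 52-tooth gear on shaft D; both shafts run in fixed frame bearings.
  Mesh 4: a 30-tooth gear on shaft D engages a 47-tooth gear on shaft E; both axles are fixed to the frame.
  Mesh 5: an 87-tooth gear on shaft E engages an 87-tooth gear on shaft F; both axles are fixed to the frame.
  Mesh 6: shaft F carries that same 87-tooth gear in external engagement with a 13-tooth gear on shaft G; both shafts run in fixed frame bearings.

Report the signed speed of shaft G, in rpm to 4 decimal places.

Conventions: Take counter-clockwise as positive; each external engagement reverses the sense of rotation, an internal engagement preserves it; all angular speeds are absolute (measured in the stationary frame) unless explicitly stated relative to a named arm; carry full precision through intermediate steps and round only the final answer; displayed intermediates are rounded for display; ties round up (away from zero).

+802.1699 rpm

topology: fixed-axis compound train — 6 meshes, A→G
mesh 1 [19T→73T]: ω = 814.0000×19/73 = 211.8630 rpm, sense flips to −
mesh 2 [78T→88T]: ω = 211.8630×78/88 = 187.7877 rpm, sense flips to +
mesh 3 [52T→52T]: ω = 187.7877×52/52 = 187.7877 rpm, sense flips to −
mesh 4 [30T→47T]: ω = 187.7877×30/47 = 119.8645 rpm, sense flips to +
mesh 5 [87T→87T]: ω = 119.8645×87/87 = 119.8645 rpm, sense flips to −
mesh 6 [87T→13T]: ω = 119.8645×87/13 = 802.1699 rpm, sense flips to +
signed output speed = +802.1699 rpm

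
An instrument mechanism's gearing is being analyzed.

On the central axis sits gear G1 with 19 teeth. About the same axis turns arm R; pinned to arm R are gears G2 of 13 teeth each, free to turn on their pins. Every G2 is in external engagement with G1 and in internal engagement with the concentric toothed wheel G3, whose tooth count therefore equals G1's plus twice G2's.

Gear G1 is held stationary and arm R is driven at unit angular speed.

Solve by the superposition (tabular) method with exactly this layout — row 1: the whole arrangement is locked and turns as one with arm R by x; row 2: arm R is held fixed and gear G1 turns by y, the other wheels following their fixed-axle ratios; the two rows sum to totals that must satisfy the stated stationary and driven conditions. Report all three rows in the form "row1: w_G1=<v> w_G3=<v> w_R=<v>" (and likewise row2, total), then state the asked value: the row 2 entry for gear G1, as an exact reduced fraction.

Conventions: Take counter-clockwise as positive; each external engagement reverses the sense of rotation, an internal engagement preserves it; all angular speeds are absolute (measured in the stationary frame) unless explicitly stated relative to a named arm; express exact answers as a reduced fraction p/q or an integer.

topology: planetary set — G1 19T / G2 13T / G3 45T, arm = carrier (Willis)
row 1 — lock + rotate with arm: ω_sun = ω_ring = ω_arm = x
row 2 (arm held, sun turns y): ω_ring = −(19/45)·y, ω_arm = 0
boundary: total ω_sun = x + y = 0 and total ω_arm = x = 1  ⇒  y = -1, x = 1
row 2 ring = −(19/45)·(-1) = 19/45
totals (row 1 + row 2): sun 1 + (-1) = 0, ring 1 + 19/45 = 64/45, arm 1 + 0 = 1
asked cell (row2, sun) = -1

row1: w_G1=1 w_G3=1 w_R=1
row2: w_G1=-1 w_G3=19/45 w_R=0
total: w_G1=0 w_G3=64/45 w_R=1
asked value: -1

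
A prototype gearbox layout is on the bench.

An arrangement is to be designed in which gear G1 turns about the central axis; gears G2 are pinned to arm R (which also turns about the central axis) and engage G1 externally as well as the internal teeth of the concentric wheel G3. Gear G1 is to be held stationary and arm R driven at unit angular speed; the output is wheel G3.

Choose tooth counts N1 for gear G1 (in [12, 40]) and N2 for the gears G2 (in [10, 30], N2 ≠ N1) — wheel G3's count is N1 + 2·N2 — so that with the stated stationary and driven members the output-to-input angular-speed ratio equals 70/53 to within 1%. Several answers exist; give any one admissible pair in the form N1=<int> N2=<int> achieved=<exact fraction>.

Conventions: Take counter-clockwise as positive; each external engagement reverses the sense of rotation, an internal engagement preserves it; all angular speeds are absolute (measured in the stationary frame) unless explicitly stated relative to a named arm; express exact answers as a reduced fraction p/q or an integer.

N1=17 N2=18 achieved=70/53

planetary set to be sized for 70/53 (Willis relation)
Willis with ω_sun = 0: ω_ring/ω_arm = (N1+N3)/N3; set equal to 70/53  ⇒  N3/N1 = 1/(70/53 − 1) = 53/17
N3 = N1 + 2·N2  ⇒  N2/N1 = (N3/N1 − 1)/2 = (53/17 − 1)/2 = 18/17
smallest multiple with N1 ≥ 12 and N2 ≥ 10: k = 1  ⇒  N1 = 1·17 = 17, N2 = 1·18 = 18 (N1 ≤ 40, N2 ≤ 30, N2 ≠ N1 ✓), N3 = 17 + 2·18 = 53
check: (N1+N3)/N3 with N1 = 17, N3 = 53 gives 70/53; |achieved − target| = 0 ≤ 7/530 ✓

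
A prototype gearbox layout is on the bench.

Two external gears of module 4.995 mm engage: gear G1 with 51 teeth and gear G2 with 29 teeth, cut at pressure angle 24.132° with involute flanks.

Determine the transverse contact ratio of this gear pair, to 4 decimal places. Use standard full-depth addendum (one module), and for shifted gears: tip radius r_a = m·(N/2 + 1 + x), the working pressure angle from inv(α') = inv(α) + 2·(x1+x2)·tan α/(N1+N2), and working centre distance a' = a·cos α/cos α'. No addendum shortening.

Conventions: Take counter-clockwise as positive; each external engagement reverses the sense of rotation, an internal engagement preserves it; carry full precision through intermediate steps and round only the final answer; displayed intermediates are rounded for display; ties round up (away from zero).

1.5325

class = single-mesh tooth geometry [involute pair 51T × 29T, m = 4.995]
base radii: r_b1 = 116.240905, r_b2 = 66.097770
tip radii: r_a1 = 132.367500, r_a2 = 77.422500
no profile shift: α' = α, a' = a
action lengths: √(r_a1²−r_b1²) = 63.318299, √(r_a2²−r_b2²) = 40.315361
base pitch p_b = π·m·cos α = 14.320846
CR = (63.318299 + 40.315361 − 199.800000·sin 24.13200°)/14.320846 = 1.532548
contact ratio ≈ 1.5325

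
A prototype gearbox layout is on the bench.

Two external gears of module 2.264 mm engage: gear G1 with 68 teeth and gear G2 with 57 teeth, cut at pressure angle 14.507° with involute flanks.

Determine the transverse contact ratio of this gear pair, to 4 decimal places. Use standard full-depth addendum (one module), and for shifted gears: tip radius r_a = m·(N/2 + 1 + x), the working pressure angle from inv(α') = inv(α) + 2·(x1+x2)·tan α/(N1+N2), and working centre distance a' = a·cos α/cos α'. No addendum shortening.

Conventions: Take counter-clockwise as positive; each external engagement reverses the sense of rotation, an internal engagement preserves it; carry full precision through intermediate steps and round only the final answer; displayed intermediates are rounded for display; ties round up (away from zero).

2.1962

recognized (one external pair, fixed centres): single-mesh tooth geometry, m = 2.264, N1 = 68, N2 = 57
base radii: r_b1 = 74.521778, r_b2 = 62.466784
tip radii: r_a1 = 79.240000, r_a2 = 66.788000
no profile shift: α' = α, a' = a
action lengths: √(r_a1²−r_b1²) = 26.934778, √(r_a2²−r_b2²) = 23.633405
base pitch p_b = π·m·cos α = 6.885796
CR = (26.934778 + 23.633405 − 141.500000·sin 14.50700°)/6.885796 = 2.196213
contact ratio ≈ 2.1962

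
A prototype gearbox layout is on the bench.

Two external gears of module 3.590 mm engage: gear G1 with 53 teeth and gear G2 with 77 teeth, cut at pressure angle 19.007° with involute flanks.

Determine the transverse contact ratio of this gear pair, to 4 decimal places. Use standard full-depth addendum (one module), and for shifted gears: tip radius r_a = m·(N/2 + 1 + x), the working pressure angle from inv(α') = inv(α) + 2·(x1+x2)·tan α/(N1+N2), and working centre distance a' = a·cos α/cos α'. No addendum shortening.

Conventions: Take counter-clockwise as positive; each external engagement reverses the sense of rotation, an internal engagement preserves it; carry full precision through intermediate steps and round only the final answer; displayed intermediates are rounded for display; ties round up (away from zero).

single-mesh involute tooth geometry (53T engaging 77T at module 3.590)
base radii: r_b1 = 89.948125, r_b2 = 130.679351
tip radii: r_a1 = 98.725000, r_a2 = 141.805000
no profile shift: α' = α, a' = a
action lengths: √(r_a1²−r_b1²) = 40.693494, √(r_a2²−r_b2²) = 55.059651
base pitch p_b = π·m·cos α = 10.663410
CR = (40.693494 + 55.059651 − 233.350000·sin 19.00700°)/10.663410 = 1.852584
contact ratio ≈ 1.8526

1.8526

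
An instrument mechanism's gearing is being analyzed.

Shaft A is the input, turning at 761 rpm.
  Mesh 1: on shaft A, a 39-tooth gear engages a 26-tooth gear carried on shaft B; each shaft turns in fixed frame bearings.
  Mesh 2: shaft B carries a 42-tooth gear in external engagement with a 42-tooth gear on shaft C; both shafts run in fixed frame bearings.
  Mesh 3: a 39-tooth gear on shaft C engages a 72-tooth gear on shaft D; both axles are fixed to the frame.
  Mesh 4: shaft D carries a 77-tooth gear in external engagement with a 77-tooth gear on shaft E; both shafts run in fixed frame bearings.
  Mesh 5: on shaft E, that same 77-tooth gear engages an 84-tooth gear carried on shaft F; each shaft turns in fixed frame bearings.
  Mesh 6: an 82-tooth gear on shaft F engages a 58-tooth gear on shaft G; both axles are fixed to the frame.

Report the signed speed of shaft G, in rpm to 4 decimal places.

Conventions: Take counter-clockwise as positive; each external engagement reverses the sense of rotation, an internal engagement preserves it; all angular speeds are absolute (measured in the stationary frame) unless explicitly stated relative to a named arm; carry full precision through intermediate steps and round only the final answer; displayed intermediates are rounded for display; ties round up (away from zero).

+801.3188 rpm

topology: fixed-axis compound train — 6 meshes, A→G
mesh 1 [39T→26T]: ω = 761.0000×39/26 = 1141.5000 rpm, sense flips to −
mesh 2 [42T→42T]: ω = 1141.5000×42/42 = 1141.5000 rpm, sense flips to +
mesh 3 [39T→72T]: ω = 1141.5000×39/72 = 618.3125 rpm, sense flips to −
mesh 4 [77T→77T]: ω = 618.3125×77/77 = 618.3125 rpm, sense flips to +
mesh 5 [77T→84T]: ω = 618.3125×77/84 = 566.7865 rpm, sense flips to −
mesh 6 [82T→58T]: ω = 566.7865×82/58 = 801.3188 rpm, sense flips to +
signed output speed = +801.3188 rpm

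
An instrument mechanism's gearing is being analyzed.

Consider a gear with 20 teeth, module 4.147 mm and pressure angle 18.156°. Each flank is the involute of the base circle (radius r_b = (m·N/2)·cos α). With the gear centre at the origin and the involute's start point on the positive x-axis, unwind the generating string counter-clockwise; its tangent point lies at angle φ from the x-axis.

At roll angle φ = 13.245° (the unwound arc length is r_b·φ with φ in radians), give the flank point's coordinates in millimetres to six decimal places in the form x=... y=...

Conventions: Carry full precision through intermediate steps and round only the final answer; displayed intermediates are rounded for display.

x=40.444142 y=0.161398

recognized (one wheel, involute flank): single-mesh tooth geometry, m = 4.147, N = 20
pitch radius r_p = m·N/2 = 4.147·20/2 = 41.470000
base radius r_b = r_p·cos α = 41.470000·cos 18.156° = 39.405276
roll angle φ = 13.245° = 0.23116886 rad
x = r_b·(cos φ + φ·sin φ) = 40.444142
y = r_b·(sin φ − φ·cos φ) = 0.161398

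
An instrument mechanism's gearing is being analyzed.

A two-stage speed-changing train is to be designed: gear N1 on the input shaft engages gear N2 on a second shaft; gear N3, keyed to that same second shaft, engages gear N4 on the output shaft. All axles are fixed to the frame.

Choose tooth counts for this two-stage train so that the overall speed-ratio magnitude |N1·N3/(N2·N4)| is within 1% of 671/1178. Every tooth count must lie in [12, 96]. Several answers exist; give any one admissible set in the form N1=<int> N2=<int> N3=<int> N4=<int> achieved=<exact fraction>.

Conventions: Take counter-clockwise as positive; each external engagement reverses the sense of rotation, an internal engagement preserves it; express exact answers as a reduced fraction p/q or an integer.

design class (target 671/1178): fixed-axis compound train
target = 671/1178 in lowest terms: an exact hit needs N1·N3 = k·671 and N2·N4 = k·1178 for one integer k, every count in [12, 96]; additionally prefer no 1:1 stage (N1 ≠ N2, N3 ≠ N4)
k = 1: no 1:1-free in-range split of k·671 and k·1178 into factor pairs; take k = 2
k = 2: N1·N3 = 1342 = 22·61, N2·N4 = 2356 = 31·76
achieved = 22·61/(31·76) = 671/1178; |achieved − target| = 0 ≤ 671/117800 ✓

N1=22 N2=31 N3=61 N4=76 achieved=671/1178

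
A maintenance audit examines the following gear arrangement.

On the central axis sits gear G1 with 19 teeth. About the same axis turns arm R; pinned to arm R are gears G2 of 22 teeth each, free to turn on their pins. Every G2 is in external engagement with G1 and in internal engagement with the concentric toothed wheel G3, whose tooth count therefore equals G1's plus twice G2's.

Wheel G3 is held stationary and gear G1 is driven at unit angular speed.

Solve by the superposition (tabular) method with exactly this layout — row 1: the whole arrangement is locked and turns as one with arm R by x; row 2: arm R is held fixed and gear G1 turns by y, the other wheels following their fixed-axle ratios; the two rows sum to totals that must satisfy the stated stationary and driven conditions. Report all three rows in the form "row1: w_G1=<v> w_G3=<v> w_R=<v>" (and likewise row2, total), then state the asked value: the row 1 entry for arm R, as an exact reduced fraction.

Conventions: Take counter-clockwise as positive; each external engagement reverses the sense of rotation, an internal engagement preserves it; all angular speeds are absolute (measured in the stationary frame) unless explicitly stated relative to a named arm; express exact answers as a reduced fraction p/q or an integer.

row1: w_G1=19/82 w_G3=19/82 w_R=19/82
row2: w_G1=63/82 w_G3=-19/82 w_R=0
total: w_G1=1 w_G3=0 w_R=19/82
asked value: 19/82

class = planetary set [G3 = 19+2·22 = 63; Willis about the carrier]
row 1 — lock + rotate with arm: ω_sun = ω_ring = ω_arm = x
row 2 (arm held, sun turns y): ω_ring = −(19/63)·y, ω_arm = 0
boundary: total ω_ring = x − (19/63)·y = 0 and total ω_sun = x + y = 1  ⇒  y = 63/82, x = 19/82
row 2 ring = −(19/63)·63/82 = -19/82
totals (row 1 + row 2): sun 19/82 + 63/82 = 1, ring 19/82 + (-19/82) = 0, arm 19/82 + 0 = 19/82
asked cell (row1, arm) = 19/82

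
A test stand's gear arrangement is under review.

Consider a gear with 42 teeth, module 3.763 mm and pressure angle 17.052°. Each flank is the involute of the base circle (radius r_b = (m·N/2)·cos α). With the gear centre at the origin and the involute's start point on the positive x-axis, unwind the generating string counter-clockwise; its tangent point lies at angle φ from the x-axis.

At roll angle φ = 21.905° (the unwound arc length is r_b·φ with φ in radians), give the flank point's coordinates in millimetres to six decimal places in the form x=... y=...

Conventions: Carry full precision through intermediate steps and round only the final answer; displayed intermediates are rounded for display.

recognized (one wheel, involute flank): single-mesh tooth geometry, m = 3.763, N = 42
pitch radius r_p = m·N/2 = 3.763·42/2 = 79.023000
base radius r_b = r_p·cos α = 79.023000·cos 17.052° = 75.549071
roll angle φ = 21.905° = 0.38231437 rad
x = r_b·(cos φ + φ·sin φ) = 80.870237
y = r_b·(sin φ − φ·cos φ) = 1.386783

x=80.870237 y=1.386783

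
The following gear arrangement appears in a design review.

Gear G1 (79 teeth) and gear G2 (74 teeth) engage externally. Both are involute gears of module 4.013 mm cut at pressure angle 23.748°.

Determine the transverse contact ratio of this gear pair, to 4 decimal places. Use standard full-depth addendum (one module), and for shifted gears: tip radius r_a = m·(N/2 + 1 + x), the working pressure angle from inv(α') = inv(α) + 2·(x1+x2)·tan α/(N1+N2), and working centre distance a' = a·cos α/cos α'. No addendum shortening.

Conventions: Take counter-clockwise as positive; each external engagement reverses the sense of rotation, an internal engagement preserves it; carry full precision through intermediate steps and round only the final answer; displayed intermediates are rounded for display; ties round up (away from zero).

class = single-mesh tooth geometry [involute pair 79T × 74T, m = 4.013]
base radii: r_b1 = 145.091455, r_b2 = 135.908451
tip radii: r_a1 = 162.526500, r_a2 = 152.494000
no profile shift: α' = α, a' = a
action lengths: √(r_a1²−r_b1²) = 73.234780, √(r_a2²−r_b2²) = 69.161499
base pitch p_b = π·m·cos α = 11.539702
CR = (73.234780 + 69.161499 − 306.994500·sin 23.74800°)/11.539702 = 1.626131
contact ratio ≈ 1.6261

1.6261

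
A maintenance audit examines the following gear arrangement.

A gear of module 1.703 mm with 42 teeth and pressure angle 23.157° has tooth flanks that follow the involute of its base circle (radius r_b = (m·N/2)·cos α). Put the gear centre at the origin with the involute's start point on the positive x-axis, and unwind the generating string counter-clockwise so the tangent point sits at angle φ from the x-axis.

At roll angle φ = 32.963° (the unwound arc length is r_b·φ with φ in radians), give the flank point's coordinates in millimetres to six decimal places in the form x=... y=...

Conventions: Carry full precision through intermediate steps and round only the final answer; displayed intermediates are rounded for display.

recognized (one wheel, involute flank): single-mesh tooth geometry, m = 1.703, N = 42
pitch radius r_p = m·N/2 = 1.703·42/2 = 35.763000
base radius r_b = r_p·cos α = 35.763000·cos 23.157° = 32.881601
roll angle φ = 32.963° = 0.57531288 rad
x = r_b·(cos φ + φ·sin φ) = 37.881193
y = r_b·(sin φ − φ·cos φ) = 2.018835

x=37.881193 y=2.018835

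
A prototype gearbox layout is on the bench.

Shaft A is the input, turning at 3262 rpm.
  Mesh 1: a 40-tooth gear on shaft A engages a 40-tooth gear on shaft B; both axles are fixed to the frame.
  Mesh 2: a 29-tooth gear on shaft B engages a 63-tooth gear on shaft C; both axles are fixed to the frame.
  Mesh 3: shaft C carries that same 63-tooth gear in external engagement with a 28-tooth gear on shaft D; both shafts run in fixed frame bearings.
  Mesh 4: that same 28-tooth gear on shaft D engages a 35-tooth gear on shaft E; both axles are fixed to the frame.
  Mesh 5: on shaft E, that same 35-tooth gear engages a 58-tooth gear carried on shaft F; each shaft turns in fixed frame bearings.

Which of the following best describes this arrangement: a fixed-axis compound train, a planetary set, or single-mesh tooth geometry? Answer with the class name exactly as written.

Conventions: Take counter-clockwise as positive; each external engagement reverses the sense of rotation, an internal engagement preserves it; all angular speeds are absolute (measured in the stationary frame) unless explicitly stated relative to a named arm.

fixed-axis compound train

5-mesh fixed-axis compound train (all bearings frame-fixed)
classification: fixed-axis compound train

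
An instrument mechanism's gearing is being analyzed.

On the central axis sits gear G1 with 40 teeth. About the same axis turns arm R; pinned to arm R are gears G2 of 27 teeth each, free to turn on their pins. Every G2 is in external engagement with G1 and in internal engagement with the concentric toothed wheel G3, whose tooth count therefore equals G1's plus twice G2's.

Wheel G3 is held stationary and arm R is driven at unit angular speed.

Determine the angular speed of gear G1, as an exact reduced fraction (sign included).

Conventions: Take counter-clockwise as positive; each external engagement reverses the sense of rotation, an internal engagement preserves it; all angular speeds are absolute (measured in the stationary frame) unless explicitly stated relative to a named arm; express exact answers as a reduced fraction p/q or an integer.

planetary set (40T centre, 27T on arm, 94T internal) — Willis relation
ring teeth: 40 + 2·27 = 94
40(ω_sun−ω_arm) = −94(ω_ring−ω_arm),  ω_ring = 0, ω_arm = 1
ω_sun = 1 − (94/40)(0−1) = 67/20
exact speed ratio = 67/20

67/20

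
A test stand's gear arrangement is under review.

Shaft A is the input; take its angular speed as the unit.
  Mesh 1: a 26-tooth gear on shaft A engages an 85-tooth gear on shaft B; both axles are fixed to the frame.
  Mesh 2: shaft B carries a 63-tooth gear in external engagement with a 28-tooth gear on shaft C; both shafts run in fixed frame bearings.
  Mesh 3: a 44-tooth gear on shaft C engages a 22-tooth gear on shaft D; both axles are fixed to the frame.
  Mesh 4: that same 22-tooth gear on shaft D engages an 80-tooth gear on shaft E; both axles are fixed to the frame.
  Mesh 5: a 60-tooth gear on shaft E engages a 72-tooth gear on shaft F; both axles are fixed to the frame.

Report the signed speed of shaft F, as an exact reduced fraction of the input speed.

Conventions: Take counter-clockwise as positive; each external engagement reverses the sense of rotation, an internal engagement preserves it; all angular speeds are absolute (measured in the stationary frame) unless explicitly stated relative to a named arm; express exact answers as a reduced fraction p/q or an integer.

5-mesh fixed-axis compound train (all bearings frame-fixed)
mesh 1 [26T→85T]: |ω|/ω_in = 1×26/85 = 26/85, sense flips to −
mesh 2 [63T→28T]: |ω|/ω_in = (26/85)×63/28 = 117/170, sense flips to +
mesh 3 [44T→22T]: |ω|/ω_in = (117/170)×44/22 = 117/85, sense flips to −
mesh 4 [22T→80T]: |ω|/ω_in = (117/85)×22/80 = 1287/3400, sense flips to +
mesh 5 [60T→72T]: |ω|/ω_in = (1287/3400)×60/72 = 429/1360, sense flips to −
signed output speed (× input speed) = -429/1360

-429/1360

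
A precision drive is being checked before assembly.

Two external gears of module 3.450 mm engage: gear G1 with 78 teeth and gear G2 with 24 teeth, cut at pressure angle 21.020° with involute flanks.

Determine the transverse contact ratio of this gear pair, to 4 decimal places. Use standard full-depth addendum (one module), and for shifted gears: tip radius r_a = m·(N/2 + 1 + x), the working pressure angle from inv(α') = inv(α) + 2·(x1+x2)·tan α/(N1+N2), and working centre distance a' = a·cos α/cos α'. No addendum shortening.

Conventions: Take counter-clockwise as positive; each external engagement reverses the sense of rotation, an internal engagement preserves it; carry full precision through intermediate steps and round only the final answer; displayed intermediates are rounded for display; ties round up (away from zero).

1.6634

topology: single-mesh involute geometry — m = 3.450, 78T/24T pair
base radii: r_b1 = 125.596407, r_b2 = 38.645048
tip radii: r_a1 = 138.000000, r_a2 = 44.850000
no profile shift: α' = α, a' = a
action lengths: √(r_a1²−r_b1²) = 57.179913, √(r_a2²−r_b2²) = 22.761431
base pitch p_b = π·m·cos α = 10.117250
CR = (57.179913 + 22.761431 − 175.950000·sin 21.02000°)/10.117250 = 1.663413
contact ratio ≈ 1.6634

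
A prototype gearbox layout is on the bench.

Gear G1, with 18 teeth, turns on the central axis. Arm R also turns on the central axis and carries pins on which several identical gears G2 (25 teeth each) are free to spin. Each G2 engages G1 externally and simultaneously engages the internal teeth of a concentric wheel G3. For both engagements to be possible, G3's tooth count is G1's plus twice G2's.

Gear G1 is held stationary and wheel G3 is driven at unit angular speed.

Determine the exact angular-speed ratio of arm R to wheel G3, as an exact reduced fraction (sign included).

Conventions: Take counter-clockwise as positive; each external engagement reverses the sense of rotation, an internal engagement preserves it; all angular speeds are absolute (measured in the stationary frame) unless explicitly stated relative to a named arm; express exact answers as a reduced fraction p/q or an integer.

topology: planetary set — G1 18T / G2 25T / G3 68T, arm = carrier (Willis)
ring teeth: 18 + 2·25 = 68
18(ω_sun−ω_arm) = −68(ω_ring−ω_arm),  ω_sun = 0, ω_ring = 1
18(0−ω_arm) = −68(1−ω_arm)  ⇒  86·ω_arm = 68  ⇒  ω_arm = 34/43
ω_out/ω_in = 34/43

34/43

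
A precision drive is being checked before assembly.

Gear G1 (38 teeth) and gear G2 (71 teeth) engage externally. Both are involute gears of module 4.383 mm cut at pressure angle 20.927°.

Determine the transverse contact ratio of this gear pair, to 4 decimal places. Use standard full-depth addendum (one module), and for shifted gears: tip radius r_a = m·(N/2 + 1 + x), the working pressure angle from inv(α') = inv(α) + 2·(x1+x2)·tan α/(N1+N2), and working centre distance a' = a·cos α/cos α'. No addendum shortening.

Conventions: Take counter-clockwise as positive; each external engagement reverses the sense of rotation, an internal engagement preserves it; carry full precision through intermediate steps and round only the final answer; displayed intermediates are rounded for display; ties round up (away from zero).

1.7085

recognized (one external pair, fixed centres): single-mesh tooth geometry, m = 4.383, N1 = 38, N2 = 71
base radii: r_b1 = 77.783738, r_b2 = 145.332773
tip radii: r_a1 = 87.660000, r_a2 = 159.979500
no profile shift: α' = α, a' = a
action lengths: √(r_a1²−r_b1²) = 40.422342, √(r_a2²−r_b2²) = 66.871709
base pitch p_b = π·m·cos α = 12.861306
CR = (40.422342 + 66.871709 − 238.873500·sin 20.92700°)/12.861306 = 1.708508
contact ratio ≈ 1.7085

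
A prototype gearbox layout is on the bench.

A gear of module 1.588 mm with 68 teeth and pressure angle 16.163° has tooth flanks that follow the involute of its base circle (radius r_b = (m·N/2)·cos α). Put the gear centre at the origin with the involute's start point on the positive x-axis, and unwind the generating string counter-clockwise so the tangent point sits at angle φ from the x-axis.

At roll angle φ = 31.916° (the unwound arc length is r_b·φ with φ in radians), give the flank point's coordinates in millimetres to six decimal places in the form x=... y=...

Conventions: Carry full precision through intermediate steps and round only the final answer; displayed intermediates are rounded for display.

topology: single-mesh involute geometry — m = 1.588, N = 68
pitch radius r_p = m·N/2 = 1.588·68/2 = 53.992000
base radius r_b = r_p·cos α = 53.992000·cos 16.163° = 51.857893
roll angle φ = 31.916° = 0.55703928 rad
x = r_b·(cos φ + φ·sin φ) = 59.290014
y = r_b·(sin φ − φ·cos φ) = 2.896109

x=59.290014 y=2.896109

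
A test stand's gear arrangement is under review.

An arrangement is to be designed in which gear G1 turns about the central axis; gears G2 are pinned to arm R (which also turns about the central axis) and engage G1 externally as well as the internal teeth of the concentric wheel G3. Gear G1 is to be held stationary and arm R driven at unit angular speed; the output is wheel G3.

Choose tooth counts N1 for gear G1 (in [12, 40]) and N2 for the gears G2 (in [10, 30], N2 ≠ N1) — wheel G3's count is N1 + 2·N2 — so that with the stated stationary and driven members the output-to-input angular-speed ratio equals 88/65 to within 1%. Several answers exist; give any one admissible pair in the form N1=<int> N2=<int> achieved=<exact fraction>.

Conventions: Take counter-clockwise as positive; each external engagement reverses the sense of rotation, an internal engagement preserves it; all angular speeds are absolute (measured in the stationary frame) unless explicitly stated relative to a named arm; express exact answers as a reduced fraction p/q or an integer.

N1=23 N2=21 achieved=88/65

topology: planetary set — design target 88/65, arm = carrier (Willis)
Willis with ω_sun = 0: ω_ring/ω_arm = (N1+N3)/N3; set equal to 88/65  ⇒  N3/N1 = 1/(88/65 − 1) = 65/23
N3 = N1 + 2·N2  ⇒  N2/N1 = (N3/N1 − 1)/2 = (65/23 − 1)/2 = 21/23
smallest multiple with N1 ≥ 12 and N2 ≥ 10: k = 1  ⇒  N1 = 1·23 = 23, N2 = 1·21 = 21 (N1 ≤ 40, N2 ≤ 30, N2 ≠ N1 ✓), N3 = 23 + 2·21 = 65
check: (N1+N3)/N3 with N1 = 23, N3 = 65 gives 88/65; |achieved − target| = 0 ≤ 22/1625 ✓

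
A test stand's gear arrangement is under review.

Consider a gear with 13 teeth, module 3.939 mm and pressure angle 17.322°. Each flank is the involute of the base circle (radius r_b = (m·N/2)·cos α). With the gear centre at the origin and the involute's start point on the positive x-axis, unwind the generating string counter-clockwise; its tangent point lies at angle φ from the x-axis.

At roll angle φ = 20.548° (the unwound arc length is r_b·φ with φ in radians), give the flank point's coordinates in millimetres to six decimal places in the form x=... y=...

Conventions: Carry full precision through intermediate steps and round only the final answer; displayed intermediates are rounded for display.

topology: single-mesh involute geometry — m = 3.939, N = 13
pitch radius r_p = m·N/2 = 3.939·13/2 = 25.603500
base radius r_b = r_p·cos α = 25.603500·cos 17.322° = 24.442293
roll angle φ = 20.548° = 0.35863025 rad
x = r_b·(cos φ + φ·sin φ) = 25.963943
y = r_b·(sin φ − φ·cos φ) = 0.370993

x=25.963943 y=0.370993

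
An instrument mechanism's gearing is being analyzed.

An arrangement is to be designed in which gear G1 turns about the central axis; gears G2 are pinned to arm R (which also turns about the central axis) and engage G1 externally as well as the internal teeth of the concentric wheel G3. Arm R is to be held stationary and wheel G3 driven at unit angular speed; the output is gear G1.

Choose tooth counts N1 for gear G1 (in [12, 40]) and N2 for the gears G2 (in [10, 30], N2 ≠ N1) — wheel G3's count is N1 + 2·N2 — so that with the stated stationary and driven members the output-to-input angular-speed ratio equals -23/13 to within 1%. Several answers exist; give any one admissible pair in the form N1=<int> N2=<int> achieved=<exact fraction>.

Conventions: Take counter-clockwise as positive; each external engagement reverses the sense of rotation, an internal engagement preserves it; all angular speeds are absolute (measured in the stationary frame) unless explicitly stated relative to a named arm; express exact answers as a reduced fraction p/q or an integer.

N1=26 N2=10 achieved=-23/13

topology: planetary set — design target -23/13, arm = carrier (Willis)
Willis with ω_arm = 0: ω_sun/ω_ring = −N3/N1; set equal to -23/13  ⇒  N3/N1 = −(-23/13) = 23/13
N3 = N1 + 2·N2  ⇒  N2/N1 = (N3/N1 − 1)/2 = (23/13 − 1)/2 = 5/13
smallest multiple with N1 ≥ 12 and N2 ≥ 10: k = 2  ⇒  N1 = 2·13 = 26, N2 = 2·5 = 10 (N1 ≤ 40, N2 ≤ 30, N2 ≠ N1 ✓), N3 = 26 + 2·10 = 46
check: −N3/N1 with N1 = 26, N3 = 46 gives -23/13; |achieved − target| = 0 ≤ 23/1300 ✓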